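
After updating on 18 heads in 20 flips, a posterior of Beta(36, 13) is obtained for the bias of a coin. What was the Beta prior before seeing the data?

Under Beta–binomial conjugacy the posterior parameters are (a+s, b+f).
So a = 36 − 18 = 18 and b = 13 − 2 = 11.

Beta(18, 11)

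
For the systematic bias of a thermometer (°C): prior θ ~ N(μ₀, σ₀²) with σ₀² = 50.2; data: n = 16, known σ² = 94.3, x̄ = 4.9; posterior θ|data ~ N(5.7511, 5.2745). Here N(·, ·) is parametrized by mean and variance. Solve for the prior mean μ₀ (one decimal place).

μ₀ = 13.0

With known observation variance, the Normal–Normal posterior has precision τ_n = τ₀ + n/σ² and mean μ_n = (τ₀μ₀ + (n/σ²)x̄)/τ_n.
Here τ₀ = 1/50.2 = 0.019920 and τ_data = 16/94.3 = 0.169671, so τ_n = 0.189591.
Rearranging for μ₀: μ₀ = (μ_n·τ_n − τ_data·x̄)/τ₀ = (5.7511·0.189591 − 0.169671·4.9) / 0.019920 = 0.258969/0.019920 ≈ 13.0.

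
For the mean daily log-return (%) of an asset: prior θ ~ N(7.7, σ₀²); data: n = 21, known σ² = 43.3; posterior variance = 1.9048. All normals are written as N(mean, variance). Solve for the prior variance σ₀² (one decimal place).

σ₀² = 25.0

For the Normal–Normal model with known σ², precisions add: τ_n = τ₀ + n/σ².
So 1/σ₀² = 1/1.9048 − 21/43.3 = 0.524990 − 0.484988 = 0.040002.
Hence σ₀² = 1/0.040002 ≈ 25.0.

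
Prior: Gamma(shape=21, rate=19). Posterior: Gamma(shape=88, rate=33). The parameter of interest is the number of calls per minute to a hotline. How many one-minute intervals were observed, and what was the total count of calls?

n = 14 one-minute intervals with total 67 calls

Gamma–Poisson conjugacy: posterior shape = α + Σxᵢ, posterior rate = β + n.
Matching: Σxᵢ = 88 − 21 = 67 and n = 33 − 19 = 14.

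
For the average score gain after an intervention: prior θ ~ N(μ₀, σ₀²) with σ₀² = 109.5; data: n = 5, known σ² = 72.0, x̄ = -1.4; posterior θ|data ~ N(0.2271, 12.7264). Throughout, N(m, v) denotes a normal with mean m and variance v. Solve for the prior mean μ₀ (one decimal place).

With known observation variance, the Normal–Normal posterior has precision τ_n = τ₀ + n/σ² and mean μ_n = (τ₀μ₀ + (n/σ²)x̄)/τ_n.
Here τ₀ = 1/109.5 = 0.009132 and τ_data = 5/72.0 = 0.069444, so τ_n = 0.078576.
Rearranging for μ₀: μ₀ = (μ_n·τ_n − τ_data·x̄)/τ₀ = (0.2271·0.078576 − 0.069444·-1.4) / 0.009132 = 0.115066/0.009132 ≈ 12.6.

μ₀ = 12.6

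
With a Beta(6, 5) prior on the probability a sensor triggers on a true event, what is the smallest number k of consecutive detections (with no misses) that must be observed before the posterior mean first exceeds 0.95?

k = 90

After k detections and 0 misses the posterior is Beta(6+k, 5), with mean (6+k)/(6+5+k).
Set (6+k)/(11+k) > 0.95 and solve: k > (0.95·11 − 6)/(1 − 0.95) = 89.000.
The smallest integer exceeding 89.000 is 90, and checking k=90: (96)/(101) = 0.9505 > 0.95.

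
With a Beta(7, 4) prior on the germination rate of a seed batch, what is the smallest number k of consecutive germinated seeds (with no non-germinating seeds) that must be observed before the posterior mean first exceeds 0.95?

After k germinated seeds and 0 non-germinating seeds the posterior is Beta(7+k, 4), with mean (7+k)/(7+4+k).
Set (7+k)/(11+k) > 0.95 and solve: k > (0.95·11 − 7)/(1 − 0.95) = 69.000.
The smallest integer exceeding 69.000 is 70, and checking k=70: (77)/(81) = 0.9506 > 0.95.

k = 70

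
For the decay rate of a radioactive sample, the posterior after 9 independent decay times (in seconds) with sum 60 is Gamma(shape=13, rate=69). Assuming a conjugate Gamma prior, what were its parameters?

Gamma(shape=4, rate=9)

Gamma–exponential conjugacy: posterior shape = α + n, posterior rate = β + Σtᵢ.
So α = 13 − 9 = 4 and β = 69 − 60 = 9.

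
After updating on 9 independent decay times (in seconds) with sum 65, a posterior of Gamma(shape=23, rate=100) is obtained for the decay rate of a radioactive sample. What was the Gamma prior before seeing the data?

Gamma(shape=14, rate=35)

For an exponential likelihood with a Gamma(α, β) prior on the rate, n observations with total T give posterior Gamma(α+n, β+T).
So α = 23 − 9 = 14 and β = 100 − 65 = 35.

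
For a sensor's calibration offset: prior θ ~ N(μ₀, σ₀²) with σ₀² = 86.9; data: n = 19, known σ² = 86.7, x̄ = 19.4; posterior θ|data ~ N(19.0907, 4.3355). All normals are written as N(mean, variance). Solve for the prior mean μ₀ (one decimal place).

With known observation variance, the Normal–Normal posterior has precision τ_n = τ₀ + n/σ² and mean μ_n = (τ₀μ₀ + (n/σ²)x̄)/τ_n.
Here τ₀ = 1/86.9 = 0.011507 and τ_data = 19/86.7 = 0.219146, so τ_n = 0.230653.
Rearranging for μ₀: μ₀ = (μ_n·τ_n − τ_data·x̄)/τ₀ = (19.0907·0.230653 − 0.219146·19.4) / 0.011507 = 0.151895/0.011507 ≈ 13.2.

μ₀ = 13.2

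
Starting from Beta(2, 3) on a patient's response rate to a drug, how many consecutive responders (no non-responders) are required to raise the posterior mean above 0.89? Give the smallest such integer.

k = 23

After k responders and 0 non-responders the posterior is Beta(2+k, 3), with mean (2+k)/(2+3+k).
Set (2+k)/(5+k) > 0.89 and solve: k > (0.89·5 − 2)/(1 − 0.89) = 22.273.
The smallest integer exceeding 22.273 is 23.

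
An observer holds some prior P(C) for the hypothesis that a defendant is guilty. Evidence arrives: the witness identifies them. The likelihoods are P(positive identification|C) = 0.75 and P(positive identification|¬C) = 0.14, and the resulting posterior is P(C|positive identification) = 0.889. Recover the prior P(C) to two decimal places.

Bayes' rule in odds form gives O(C|E) = O(C)·[P(E|C)/P(E|¬C)], hence O(C) = O(C|E)/LR.
Posterior odds = 0.889/(1−0.889) = 8.0090. LR = 0.75/0.14 = 5.3571.
Prior odds = 8.0090/5.3571 = 1.4950, so P(C) = 1.4950/(1+1.4950) ≈ 0.60.

P(C) = 0.60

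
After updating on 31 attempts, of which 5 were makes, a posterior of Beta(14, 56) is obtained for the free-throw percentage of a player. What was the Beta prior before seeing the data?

Beta is conjugate to the binomial likelihood: posterior = Beta(a+s, b+f).
Subtract the data counts: 14−5=9, 56−26=30.

Beta(9, 30)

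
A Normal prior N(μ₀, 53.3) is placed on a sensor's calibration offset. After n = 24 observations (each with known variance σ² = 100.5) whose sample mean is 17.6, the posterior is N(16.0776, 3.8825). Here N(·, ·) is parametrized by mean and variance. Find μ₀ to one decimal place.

μ₀ = -3.3

The posterior mean is a precision-weighted average: μ_n = (τ₀μ₀ + τ_data·x̄)/(τ₀+τ_data), with τ₀=1/σ₀² and τ_data=n/σ².
Here τ₀ = 1/53.3 = 0.018762 and τ_data = 24/100.5 = 0.238806, so τ_n = 0.257568.
Rearranging for μ₀: μ₀ = (μ_n·τ_n − τ_data·x̄)/τ₀ = (16.0776·0.257568 − 0.238806·17.6) / 0.018762 = -0.061910/0.018762 ≈ -3.3.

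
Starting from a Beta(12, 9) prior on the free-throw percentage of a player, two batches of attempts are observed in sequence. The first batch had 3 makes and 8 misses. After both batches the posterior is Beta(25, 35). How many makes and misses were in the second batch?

10 makes and 18 misses

Sequential conjugate updates are equivalent to a single update on the pooled data, so total successes = posterior α − prior α and total failures = posterior β − prior β.
Total across both batches: 25−12=13 makes, 35−9=26 misses.
Subtract the first batch: 13−3=10 makes and 26−8=18 misses.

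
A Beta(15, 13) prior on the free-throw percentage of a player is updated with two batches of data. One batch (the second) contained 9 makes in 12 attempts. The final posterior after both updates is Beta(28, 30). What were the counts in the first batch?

Because Beta–binomial updating is additive in the counts, the combined data contributed (α_post−α_prior, β_post−β_prior) successes and failures.
Total across both batches: 28−15=13 makes, 30−13=17 misses.
Subtract the second batch: 13−9=4 makes and 17−3=14 misses.

4 makes and 14 misses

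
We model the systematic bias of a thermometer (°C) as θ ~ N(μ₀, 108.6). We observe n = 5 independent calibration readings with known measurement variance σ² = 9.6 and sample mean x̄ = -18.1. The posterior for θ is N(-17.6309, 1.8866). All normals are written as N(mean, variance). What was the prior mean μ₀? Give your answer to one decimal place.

μ₀ = 8.9

The posterior mean is a precision-weighted average: μ_n = (τ₀μ₀ + τ_data·x̄)/(τ₀+τ_data), with τ₀=1/σ₀² and τ_data=n/σ².
Here τ₀ = 1/108.6 = 0.009208 and τ_data = 5/9.6 = 0.520833, so τ_n = 0.530041.
Rearranging for μ₀: μ₀ = (μ_n·τ_n − τ_data·x̄)/τ₀ = (-17.6309·0.530041 − 0.520833·-18.1) / 0.009208 = 0.081977/0.009208 ≈ 8.9.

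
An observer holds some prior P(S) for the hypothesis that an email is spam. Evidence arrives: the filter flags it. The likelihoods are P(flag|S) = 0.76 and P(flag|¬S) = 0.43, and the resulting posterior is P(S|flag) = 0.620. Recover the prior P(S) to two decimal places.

Bayes' rule in odds form gives O(S|E) = O(S)·[P(E|S)/P(E|¬S)], hence O(S) = O(S|E)/LR.
Posterior odds = 0.620/(1−0.620) = 1.6316. LR = 0.76/0.43 = 1.7674.
Prior odds = 1.6316/1.7674 = 0.9232, so P(S) = 0.9232/(1+0.9232) ≈ 0.48.

P(S) = 0.48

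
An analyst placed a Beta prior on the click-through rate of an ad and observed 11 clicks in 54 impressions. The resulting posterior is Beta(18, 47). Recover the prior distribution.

Under Beta–binomial conjugacy the posterior parameters are (α+s, β+f).
Subtract the data counts: 18−11=7, 47−43=4.

Beta(7, 4)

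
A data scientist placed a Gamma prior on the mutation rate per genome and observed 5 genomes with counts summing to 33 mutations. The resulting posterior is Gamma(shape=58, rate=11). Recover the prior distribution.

Gamma(shape=25, rate=6)

A Gamma(α, β) prior (rate parametrization) on a Poisson rate with n observations summing to S gives posterior Gamma(α+S, β+n).
So α = 58 − 33 = 25 and β = 11 − 5 = 6.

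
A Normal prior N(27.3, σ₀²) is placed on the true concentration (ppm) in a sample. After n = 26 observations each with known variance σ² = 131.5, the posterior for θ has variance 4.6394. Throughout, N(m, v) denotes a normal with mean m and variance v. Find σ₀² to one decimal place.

For the Normal–Normal model with known σ², precisions add: τ_n = τ₀ + n/σ².
So 1/σ₀² = 1/4.6394 − 26/131.5 = 0.215545 − 0.197719 = 0.017826.
Hence σ₀² = 1/0.017826 ≈ 56.1.

σ₀² = 56.1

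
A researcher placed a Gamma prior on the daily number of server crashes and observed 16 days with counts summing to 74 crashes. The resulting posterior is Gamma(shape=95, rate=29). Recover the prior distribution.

Gamma–Poisson conjugacy: posterior shape = α + Σxᵢ, posterior rate = β + n.
So α = 95 − 74 = 21 and β = 29 − 16 = 13.

Gamma(shape=21, rate=13)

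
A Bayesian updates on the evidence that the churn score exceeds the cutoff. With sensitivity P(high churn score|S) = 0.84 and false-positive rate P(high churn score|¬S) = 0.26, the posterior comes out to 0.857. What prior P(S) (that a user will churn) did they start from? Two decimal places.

P(S) = 0.65

In odds form, posterior odds = prior odds × likelihood ratio, so prior odds = posterior odds ÷ LR.
Posterior odds = 0.857/(1−0.857) = 5.9930. LR = 0.84/0.26 = 3.2308.
Prior odds = 5.9930/3.2308 = 1.8550, so P(S) = 1.8550/(1+1.8550) ≈ 0.65.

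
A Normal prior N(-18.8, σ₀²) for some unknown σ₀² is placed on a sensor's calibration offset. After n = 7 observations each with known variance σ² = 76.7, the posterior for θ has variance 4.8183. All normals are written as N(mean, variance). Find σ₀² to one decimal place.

σ₀² = 8.6

For the Normal–Normal model with known σ², precisions add: τ_n = τ₀ + n/σ².
So 1/σ₀² = 1/4.8183 − 7/76.7 = 0.207542 − 0.091265 = 0.116277.
Hence σ₀² = 1/0.116277 ≈ 8.6.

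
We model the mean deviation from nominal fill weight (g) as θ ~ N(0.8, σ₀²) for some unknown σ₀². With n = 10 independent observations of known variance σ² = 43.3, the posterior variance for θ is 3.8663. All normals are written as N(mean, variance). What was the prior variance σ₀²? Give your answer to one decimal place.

For the Normal–Normal model with known σ², precisions add: τ_n = τ₀ + n/σ².
So 1/σ₀² = 1/3.8663 − 10/43.3 = 0.258645 − 0.230947 = 0.027698.
Hence σ₀² = 1/0.027698 ≈ 36.1.

σ₀² = 36.1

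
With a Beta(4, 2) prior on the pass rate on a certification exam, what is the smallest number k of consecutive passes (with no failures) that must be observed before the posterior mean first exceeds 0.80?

After k passes and 0 failures the posterior is Beta(4+k, 2), with mean (4+k)/(4+2+k).
Set (4+k)/(6+k) > 0.80 and solve: k > (0.80·6 − 4)/(1 − 0.80) = 4.000.
The smallest integer exceeding 4.000 is 5.

k = 5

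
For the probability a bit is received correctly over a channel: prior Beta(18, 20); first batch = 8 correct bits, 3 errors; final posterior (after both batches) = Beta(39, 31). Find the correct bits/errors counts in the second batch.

13 correct bits and 8 errors

Because Beta–binomial updating is additive in the counts, the combined data contributed (α_post−α_prior, β_post−β_prior) successes and failures.
Total across both batches: 39−18=21 correct bits, 31−20=11 errors.
Subtract the first batch: 21−8=13 correct bits and 11−3=8 errors.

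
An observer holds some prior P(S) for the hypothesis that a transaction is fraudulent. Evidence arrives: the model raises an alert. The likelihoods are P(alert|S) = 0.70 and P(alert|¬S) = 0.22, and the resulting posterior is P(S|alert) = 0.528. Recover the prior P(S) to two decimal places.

Bayes' rule in odds form gives O(S|E) = O(S)·[P(E|S)/P(E|¬S)], hence O(S) = O(S|E)/LR.
Posterior odds = 0.528/(1−0.528) = 1.1186. LR = 0.70/0.22 = 3.1818.
Prior odds = 1.1186/3.1818 = 0.3516, so P(S) = 0.3516/(1+0.3516) ≈ 0.26.

P(S) = 0.26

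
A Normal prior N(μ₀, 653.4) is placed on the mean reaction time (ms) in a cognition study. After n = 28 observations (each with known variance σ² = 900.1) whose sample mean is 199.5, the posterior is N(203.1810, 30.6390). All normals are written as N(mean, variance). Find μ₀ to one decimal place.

μ₀ = 278.0

The posterior mean is a precision-weighted average: μ_n = (τ₀μ₀ + τ_data·x̄)/(τ₀+τ_data), with τ₀=1/σ₀² and τ_data=n/σ².
Here τ₀ = 1/653.4 = 0.001530 and τ_data = 28/900.1 = 0.031108, so τ_n = 0.032638.
Rearranging for μ₀: μ₀ = (μ_n·τ_n − τ_data·x̄)/τ₀ = (203.1810·0.032638 − 0.031108·199.5) / 0.001530 = 0.425375/0.001530 ≈ 278.0.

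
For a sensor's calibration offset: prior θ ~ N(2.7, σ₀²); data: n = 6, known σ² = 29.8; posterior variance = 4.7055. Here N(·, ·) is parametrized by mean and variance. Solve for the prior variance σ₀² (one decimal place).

Posterior precision equals prior precision plus data precision: 1/σ_n² = 1/σ₀² + n/σ².
So 1/σ₀² = 1/4.7055 − 6/29.8 = 0.212517 − 0.201342 = 0.011175.
Hence σ₀² = 1/0.011175 ≈ 89.5.

σ₀² = 89.5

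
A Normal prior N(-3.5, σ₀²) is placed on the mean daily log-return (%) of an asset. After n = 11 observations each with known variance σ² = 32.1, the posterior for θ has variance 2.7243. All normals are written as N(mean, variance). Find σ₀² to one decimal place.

Posterior precision equals prior precision plus data precision: 1/σ_n² = 1/σ₀² + n/σ².
So 1/σ₀² = 1/2.7243 − 11/32.1 = 0.367067 − 0.342679 = 0.024388.
Hence σ₀² = 1/0.024388 ≈ 41.0.

σ₀² = 41.0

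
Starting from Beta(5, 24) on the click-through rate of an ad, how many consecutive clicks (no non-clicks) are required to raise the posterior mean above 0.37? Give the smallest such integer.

k = 10

After k clicks and 0 non-clicks the posterior is Beta(5+k, 24), with mean (5+k)/(5+24+k).
Set (5+k)/(29+k) > 0.37 and solve: k > (0.37·29 − 5)/(1 − 0.37) = 9.095.
The smallest integer exceeding 9.095 is 10, and checking k=10: (15)/(39) = 0.3846 > 0.37.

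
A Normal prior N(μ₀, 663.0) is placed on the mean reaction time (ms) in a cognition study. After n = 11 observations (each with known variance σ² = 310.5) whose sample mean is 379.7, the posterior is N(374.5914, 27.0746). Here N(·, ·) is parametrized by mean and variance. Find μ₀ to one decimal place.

μ₀ = 254.6

The posterior mean is a precision-weighted average: μ_n = (τ₀μ₀ + τ_data·x̄)/(τ₀+τ_data), with τ₀=1/σ₀² and τ_data=n/σ².
Here τ₀ = 1/663.0 = 0.001508 and τ_data = 11/310.5 = 0.035427, so τ_n = 0.036935.
Rearranging for μ₀: μ₀ = (μ_n·τ_n − τ_data·x̄)/τ₀ = (374.5914·0.036935 − 0.035427·379.7) / 0.001508 = 0.383901/0.001508 ≈ 254.6.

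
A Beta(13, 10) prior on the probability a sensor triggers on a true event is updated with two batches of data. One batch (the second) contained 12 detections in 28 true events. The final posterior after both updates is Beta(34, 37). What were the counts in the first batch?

9 detections and 11 misses

Because Beta–binomial updating is additive in the counts, the combined data contributed (α_post−α_prior, β_post−β_prior) successes and failures.
Total across both batches: 34−13=21 detections, 37−10=27 misses.
Subtract the second batch: 21−12=9 detections and 27−16=11 misses.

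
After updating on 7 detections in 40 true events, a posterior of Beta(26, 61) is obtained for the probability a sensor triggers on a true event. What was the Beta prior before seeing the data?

Under Beta–binomial conjugacy the posterior parameters are (α+s, β+f).
So α = 26 − 7 = 19 and β = 61 − 33 = 28.

Beta(19, 28)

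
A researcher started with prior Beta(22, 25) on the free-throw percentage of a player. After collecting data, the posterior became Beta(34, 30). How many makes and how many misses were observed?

12 makes and 5 misses

Beta is conjugate to the binomial likelihood: posterior = Beta(a+s, b+f).
Match parameters: s=34−22=12, f=30−25=5.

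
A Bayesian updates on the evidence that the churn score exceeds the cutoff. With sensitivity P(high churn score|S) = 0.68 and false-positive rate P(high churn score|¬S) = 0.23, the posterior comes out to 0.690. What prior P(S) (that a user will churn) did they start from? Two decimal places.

P(S) = 0.43

Bayes' rule in odds form gives O(S|E) = O(S)·[P(E|S)/P(E|¬S)], hence O(S) = O(S|E)/LR.
Posterior odds = 0.690/(1−0.690) = 2.2258. LR = 0.68/0.23 = 2.9565.
Prior odds = 2.2258/2.9565 = 0.7528, so P(S) = 0.7528/(1+0.7528) ≈ 0.43.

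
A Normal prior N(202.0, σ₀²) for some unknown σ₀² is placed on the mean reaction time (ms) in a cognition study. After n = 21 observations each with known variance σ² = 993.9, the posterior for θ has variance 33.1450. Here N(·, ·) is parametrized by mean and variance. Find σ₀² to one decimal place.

For the Normal–Normal model with known σ², precisions add: τ_n = τ₀ + n/σ².
So 1/σ₀² = 1/33.1450 − 21/993.9 = 0.030170 − 0.021129 = 0.009041.
Hence σ₀² = 1/0.009041 ≈ 110.6.

σ₀² = 110.6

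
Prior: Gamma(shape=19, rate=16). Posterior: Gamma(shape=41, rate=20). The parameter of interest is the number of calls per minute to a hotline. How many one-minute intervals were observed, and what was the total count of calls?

A Gamma(α, β) prior (rate parametrization) on a Poisson rate with n observations summing to S gives posterior Gamma(α+S, β+n).
Matching: Σxᵢ = 41 − 19 = 22 and n = 20 − 16 = 4.

n = 4 one-minute intervals with total 22 calls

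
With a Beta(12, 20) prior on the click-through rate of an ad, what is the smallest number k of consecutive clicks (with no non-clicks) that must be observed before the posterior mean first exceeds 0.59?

k = 17

After k clicks and 0 non-clicks the posterior is Beta(12+k, 20), with mean (12+k)/(12+20+k).
Set (12+k)/(32+k) > 0.59 and solve: k > (0.59·32 − 12)/(1 − 0.59) = 16.780.
The smallest integer exceeding 16.780 is 17, and checking k=17: (29)/(49) = 0.5918 > 0.59.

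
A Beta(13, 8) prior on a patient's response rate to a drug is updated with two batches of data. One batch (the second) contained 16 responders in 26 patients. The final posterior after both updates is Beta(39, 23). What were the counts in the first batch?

Because Beta–binomial updating is additive in the counts, the combined data contributed (α_post−α_prior, β_post−β_prior) successes and failures.
Total across both batches: 39−13=26 responders, 23−8=15 non-responders.
Subtract the second batch: 26−16=10 responders and 15−10=5 non-responders.

10 responders and 5 non-responders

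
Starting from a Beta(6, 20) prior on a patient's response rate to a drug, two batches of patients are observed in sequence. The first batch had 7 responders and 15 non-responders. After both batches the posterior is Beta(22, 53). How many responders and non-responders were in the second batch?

Sequential conjugate updates are equivalent to a single update on the pooled data, so total successes = posterior α − prior α and total failures = posterior β − prior β.
Total across both batches: 22−6=16 responders, 53−20=33 non-responders.
Subtract the first batch: 16−7=9 responders and 33−15=18 non-responders.

9 responders and 18 non-responders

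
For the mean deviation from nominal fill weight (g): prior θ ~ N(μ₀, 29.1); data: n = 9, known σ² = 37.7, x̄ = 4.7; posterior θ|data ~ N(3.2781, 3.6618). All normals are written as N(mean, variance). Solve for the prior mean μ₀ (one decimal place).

With known observation variance, the Normal–Normal posterior has precision τ_n = τ₀ + n/σ² and mean μ_n = (τ₀μ₀ + (n/σ²)x̄)/τ_n.
Here τ₀ = 1/29.1 = 0.034364 and τ_data = 9/37.7 = 0.238727, so τ_n = 0.273091.
Rearranging for μ₀: μ₀ = (μ_n·τ_n − τ_data·x̄)/τ₀ = (3.2781·0.273091 − 0.238727·4.7) / 0.034364 = -0.226797/0.034364 ≈ -6.6.

μ₀ = -6.6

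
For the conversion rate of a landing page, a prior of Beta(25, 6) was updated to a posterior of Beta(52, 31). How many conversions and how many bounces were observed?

27 conversions and 25 bounces

A Beta(a, b) prior with s successes and f failures in binomial data gives a Beta(a+s, b+f) posterior.
So s = 52 − 25 = 27 and f = 31 − 6 = 25.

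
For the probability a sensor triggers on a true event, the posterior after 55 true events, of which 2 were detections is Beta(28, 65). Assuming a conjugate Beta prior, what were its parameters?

Beta(26, 12)

A Beta(a, b) prior with s successes and f failures in binomial data gives a Beta(a+s, b+f) posterior.
Subtract the data counts: 28−2=26, 65−53=12.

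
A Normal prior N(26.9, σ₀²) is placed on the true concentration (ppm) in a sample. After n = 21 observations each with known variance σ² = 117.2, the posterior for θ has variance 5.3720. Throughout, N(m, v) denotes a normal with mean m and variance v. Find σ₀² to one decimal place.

Posterior precision equals prior precision plus data precision: 1/σ_n² = 1/σ₀² + n/σ².
So 1/σ₀² = 1/5.3720 − 21/117.2 = 0.186150 − 0.179181 = 0.006969.
Hence σ₀² = 1/0.006969 ≈ 143.5.

σ₀² = 143.5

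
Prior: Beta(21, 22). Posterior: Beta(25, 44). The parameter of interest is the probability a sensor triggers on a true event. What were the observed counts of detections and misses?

Under Beta–binomial conjugacy the posterior parameters are (a+s, b+f).
So s = 25 − 21 = 4 and f = 44 − 22 = 22.

4 detections and 22 misses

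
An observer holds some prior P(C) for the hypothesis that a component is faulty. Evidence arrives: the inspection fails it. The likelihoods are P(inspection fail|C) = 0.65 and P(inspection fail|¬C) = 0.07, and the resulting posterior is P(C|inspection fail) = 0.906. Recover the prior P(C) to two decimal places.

Bayes' rule in odds form gives O(C|E) = O(C)·[P(E|C)/P(E|¬C)], hence O(C) = O(C|E)/LR.
Posterior odds = 0.906/(1−0.906) = 9.6383. LR = 0.65/0.07 = 9.2857.
Prior odds = 9.6383/9.2857 = 1.0380, so P(C) = 1.0380/(1+1.0380) ≈ 0.51.

P(C) = 0.51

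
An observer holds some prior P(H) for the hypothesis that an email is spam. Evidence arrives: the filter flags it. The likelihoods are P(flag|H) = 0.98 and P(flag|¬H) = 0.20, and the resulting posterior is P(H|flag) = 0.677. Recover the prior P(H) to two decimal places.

Bayes' rule in odds form gives O(H|E) = O(H)·[P(E|H)/P(E|¬H)], hence O(H) = O(H|E)/LR.
Posterior odds = 0.677/(1−0.677) = 2.0960. LR = 0.98/0.20 = 4.9000.
Prior odds = 2.0960/4.9000 = 0.4278, so P(H) = 0.4278/(1+0.4278) ≈ 0.30.

P(H) = 0.30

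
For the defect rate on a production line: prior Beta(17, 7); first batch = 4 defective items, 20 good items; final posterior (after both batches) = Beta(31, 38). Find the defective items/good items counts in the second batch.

Because Beta–binomial updating is additive in the counts, the combined data contributed (α_post−α_prior, β_post−β_prior) successes and failures.
Total across both batches: 31−17=14 defective items, 38−7=31 good items.
Subtract the first batch: 14−4=10 defective items and 31−20=11 good items.

10 defective items and 11 good items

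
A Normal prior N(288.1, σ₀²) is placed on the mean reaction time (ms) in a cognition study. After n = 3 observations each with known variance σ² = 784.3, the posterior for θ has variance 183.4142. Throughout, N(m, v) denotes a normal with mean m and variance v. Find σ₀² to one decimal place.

For the Normal–Normal model with known σ², precisions add: τ_n = τ₀ + n/σ².
So 1/σ₀² = 1/183.4142 − 3/784.3 = 0.005452 − 0.003825 = 0.001627.
Hence σ₀² = 1/0.001627 ≈ 614.6.

σ₀² = 614.6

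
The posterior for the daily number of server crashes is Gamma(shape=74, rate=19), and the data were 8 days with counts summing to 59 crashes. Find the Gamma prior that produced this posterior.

Gamma–Poisson conjugacy: posterior shape = α + Σxᵢ, posterior rate = β + n.
So α = 74 − 59 = 15 and β = 19 − 8 = 11.

Gamma(shape=15, rate=11)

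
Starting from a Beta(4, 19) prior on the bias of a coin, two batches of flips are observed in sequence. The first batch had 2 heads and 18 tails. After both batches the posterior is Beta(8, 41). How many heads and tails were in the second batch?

2 heads and 4 tails

Sequential conjugate updates are equivalent to a single update on the pooled data, so total successes = posterior α − prior α and total failures = posterior β − prior β.
Total across both batches: 8−4=4 heads, 41−19=22 tails.
Subtract the first batch: 4−2=2 heads and 22−18=4 tails.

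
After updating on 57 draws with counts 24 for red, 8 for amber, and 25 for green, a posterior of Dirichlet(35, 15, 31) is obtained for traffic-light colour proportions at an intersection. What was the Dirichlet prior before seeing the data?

For a Dirichlet(α) prior with multinomial counts c, the posterior is Dirichlet(α + c) componentwise.
Subtract each count from the matching posterior parameter: 35−24=11, 15−8=7, 31−25=6.

Dirichlet(11, 7, 6)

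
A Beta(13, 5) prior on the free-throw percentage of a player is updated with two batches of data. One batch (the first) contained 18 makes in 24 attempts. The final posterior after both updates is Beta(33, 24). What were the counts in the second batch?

Sequential conjugate updates are equivalent to a single update on the pooled data, so total successes = posterior α − prior α and total failures = posterior β − prior β.
Total across both batches: 33−13=20 makes, 24−5=19 misses.
Subtract the first batch: 20−18=2 makes and 19−6=13 misses.

2 makes and 13 misses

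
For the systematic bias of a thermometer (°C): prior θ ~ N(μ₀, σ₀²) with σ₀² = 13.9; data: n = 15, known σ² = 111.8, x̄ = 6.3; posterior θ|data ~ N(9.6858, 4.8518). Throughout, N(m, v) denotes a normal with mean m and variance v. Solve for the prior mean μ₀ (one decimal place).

With known observation variance, the Normal–Normal posterior has precision τ_n = τ₀ + n/σ² and mean μ_n = (τ₀μ₀ + (n/σ²)x̄)/τ_n.
Here τ₀ = 1/13.9 = 0.071942 and τ_data = 15/111.8 = 0.134168, so τ_n = 0.206110.
Rearranging for μ₀: μ₀ = (μ_n·τ_n − τ_data·x̄)/τ₀ = (9.6858·0.206110 − 0.134168·6.3) / 0.071942 = 1.151082/0.071942 ≈ 16.0.

μ₀ = 16.0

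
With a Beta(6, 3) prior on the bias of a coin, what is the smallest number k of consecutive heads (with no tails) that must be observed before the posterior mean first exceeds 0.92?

k = 29

After k heads and 0 tails the posterior is Beta(6+k, 3), with mean (6+k)/(6+3+k).
Set (6+k)/(9+k) > 0.92 and solve: k > (0.92·9 − 6)/(1 − 0.92) = 28.500.
The smallest integer exceeding 28.500 is 29, and checking k=29: (35)/(38) = 0.9211 > 0.92.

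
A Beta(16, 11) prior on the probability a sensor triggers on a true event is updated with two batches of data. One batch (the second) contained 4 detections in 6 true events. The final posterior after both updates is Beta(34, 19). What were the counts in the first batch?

Sequential conjugate updates are equivalent to a single update on the pooled data, so total successes = posterior α − prior α and total failures = posterior β − prior β.
Total across both batches: 34−16=18 detections, 19−11=8 misses.
Subtract the second batch: 18−4=14 detections and 8−2=6 misses.

14 detections and 6 misses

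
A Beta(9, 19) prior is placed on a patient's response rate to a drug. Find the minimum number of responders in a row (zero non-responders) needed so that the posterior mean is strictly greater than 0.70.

After k responders and 0 non-responders the posterior is Beta(9+k, 19), with mean (9+k)/(9+19+k).
Set (9+k)/(28+k) > 0.70 and solve: k > (0.70·28 − 9)/(1 − 0.70) = 35.333.
The smallest integer exceeding 35.333 is 36.

k = 36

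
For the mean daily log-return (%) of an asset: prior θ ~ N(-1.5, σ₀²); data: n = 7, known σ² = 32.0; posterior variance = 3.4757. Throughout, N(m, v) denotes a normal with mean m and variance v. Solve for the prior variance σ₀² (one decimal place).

For the Normal–Normal model with known σ², precisions add: τ_n = τ₀ + n/σ².
So 1/σ₀² = 1/3.4757 − 7/32.0 = 0.287712 − 0.218750 = 0.068962.
Hence σ₀² = 1/0.068962 ≈ 14.5.

σ₀² = 14.5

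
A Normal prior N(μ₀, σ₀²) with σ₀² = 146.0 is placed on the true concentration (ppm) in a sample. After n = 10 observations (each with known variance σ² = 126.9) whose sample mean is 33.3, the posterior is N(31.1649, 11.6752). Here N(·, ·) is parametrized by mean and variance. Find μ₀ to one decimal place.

With known observation variance, the Normal–Normal posterior has precision τ_n = τ₀ + n/σ² and mean μ_n = (τ₀μ₀ + (n/σ²)x̄)/τ_n.
Here τ₀ = 1/146.0 = 0.006849 and τ_data = 10/126.9 = 0.078802, so τ_n = 0.085651.
Rearranging for μ₀: μ₀ = (μ_n·τ_n − τ_data·x̄)/τ₀ = (31.1649·0.085651 − 0.078802·33.3) / 0.006849 = 0.045198/0.006849 ≈ 6.6.

μ₀ = 6.6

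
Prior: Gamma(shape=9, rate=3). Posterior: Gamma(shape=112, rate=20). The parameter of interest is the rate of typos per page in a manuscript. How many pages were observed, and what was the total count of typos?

n = 17 pages with total 103 typos

Gamma–Poisson conjugacy: posterior shape = α + Σxᵢ, posterior rate = β + n.
Matching: Σxᵢ = 112 − 9 = 103 and n = 20 − 3 = 17.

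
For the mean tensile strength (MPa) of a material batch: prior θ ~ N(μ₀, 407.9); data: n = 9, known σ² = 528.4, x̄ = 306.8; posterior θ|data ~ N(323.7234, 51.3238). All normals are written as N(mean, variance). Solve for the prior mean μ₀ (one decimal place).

With known observation variance, the Normal–Normal posterior has precision τ_n = τ₀ + n/σ² and mean μ_n = (τ₀μ₀ + (n/σ²)x̄)/τ_n.
Here τ₀ = 1/407.9 = 0.002452 and τ_data = 9/528.4 = 0.017033, so τ_n = 0.019485.
Rearranging for μ₀: μ₀ = (μ_n·τ_n − τ_data·x̄)/τ₀ = (323.7234·0.019485 − 0.017033·306.8) / 0.002452 = 1.082026/0.002452 ≈ 441.3.

μ₀ = 441.3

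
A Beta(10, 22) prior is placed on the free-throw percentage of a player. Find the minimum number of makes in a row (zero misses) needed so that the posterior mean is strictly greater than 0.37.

After k makes and 0 misses the posterior is Beta(10+k, 22), with mean (10+k)/(10+22+k).
Set (10+k)/(32+k) > 0.37 and solve: k > (0.37·32 − 10)/(1 − 0.37) = 2.921.
The smallest integer exceeding 2.921 is 3.

k = 3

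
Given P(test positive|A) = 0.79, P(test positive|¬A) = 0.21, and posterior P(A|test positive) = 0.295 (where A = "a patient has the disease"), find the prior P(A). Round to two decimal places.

P(A) = 0.10

In odds form, posterior odds = prior odds × likelihood ratio, so prior odds = posterior odds ÷ LR.
Posterior odds = 0.295/(1−0.295) = 0.4184. LR = 0.79/0.21 = 3.7619.
Prior odds = 0.4184/3.7619 = 0.1112, so P(A) = 0.1112/(1+0.1112) ≈ 0.10.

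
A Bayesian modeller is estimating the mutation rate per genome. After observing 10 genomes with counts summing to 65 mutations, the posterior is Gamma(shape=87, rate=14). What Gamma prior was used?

Gamma–Poisson conjugacy: posterior shape = α + Σxᵢ, posterior rate = β + n.
So α = 87 − 65 = 22 and β = 14 − 10 = 4.

Gamma(shape=22, rate=4)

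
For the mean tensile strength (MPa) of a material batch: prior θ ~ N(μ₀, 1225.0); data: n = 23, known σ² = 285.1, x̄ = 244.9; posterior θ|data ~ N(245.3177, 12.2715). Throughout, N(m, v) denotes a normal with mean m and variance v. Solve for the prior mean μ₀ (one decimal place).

The posterior mean is a precision-weighted average: μ_n = (τ₀μ₀ + τ_data·x̄)/(τ₀+τ_data), with τ₀=1/σ₀² and τ_data=n/σ².
Here τ₀ = 1/1225.0 = 0.000816 and τ_data = 23/285.1 = 0.080673, so τ_n = 0.081489.
Rearranging for μ₀: μ₀ = (μ_n·τ_n − τ_data·x̄)/τ₀ = (245.3177·0.081489 − 0.080673·244.9) / 0.000816 = 0.233876/0.000816 ≈ 286.6.

μ₀ = 286.6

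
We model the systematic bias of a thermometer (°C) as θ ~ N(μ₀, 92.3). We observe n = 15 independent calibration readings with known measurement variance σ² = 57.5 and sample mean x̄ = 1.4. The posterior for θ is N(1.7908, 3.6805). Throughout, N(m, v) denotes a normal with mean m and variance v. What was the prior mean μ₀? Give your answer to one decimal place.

The posterior mean is a precision-weighted average: μ_n = (τ₀μ₀ + τ_data·x̄)/(τ₀+τ_data), with τ₀=1/σ₀² and τ_data=n/σ².
Here τ₀ = 1/92.3 = 0.010834 and τ_data = 15/57.5 = 0.260870, so τ_n = 0.271704.
Rearranging for μ₀: μ₀ = (μ_n·τ_n − τ_data·x̄)/τ₀ = (1.7908·0.271704 − 0.260870·1.4) / 0.010834 = 0.121350/0.010834 ≈ 11.2.

μ₀ = 11.2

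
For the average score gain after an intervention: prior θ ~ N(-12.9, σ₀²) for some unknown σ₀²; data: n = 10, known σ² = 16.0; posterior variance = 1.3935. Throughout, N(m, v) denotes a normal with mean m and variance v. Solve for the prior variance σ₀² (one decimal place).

σ₀² = 10.8

Posterior precision equals prior precision plus data precision: 1/σ_n² = 1/σ₀² + n/σ².
So 1/σ₀² = 1/1.3935 − 10/16.0 = 0.717618 − 0.625000 = 0.092618.
Hence σ₀² = 1/0.092618 ≈ 10.8.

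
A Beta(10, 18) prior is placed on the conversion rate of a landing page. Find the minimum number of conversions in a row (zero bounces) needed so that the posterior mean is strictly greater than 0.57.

After k conversions and 0 bounces the posterior is Beta(10+k, 18), with mean (10+k)/(10+18+k).
Set (10+k)/(28+k) > 0.57 and solve: k > (0.57·28 − 10)/(1 − 0.57) = 13.860.
The smallest integer exceeding 13.860 is 14.

k = 14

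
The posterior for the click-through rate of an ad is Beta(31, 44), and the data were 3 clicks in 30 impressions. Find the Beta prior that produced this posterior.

Beta(28, 17)

Under Beta–binomial conjugacy the posterior parameters are (α+s, β+f).
So α = 31 − 3 = 28 and β = 44 − 27 = 17.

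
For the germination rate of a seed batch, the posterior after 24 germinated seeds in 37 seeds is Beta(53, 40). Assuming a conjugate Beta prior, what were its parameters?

Beta(29, 27)

Under Beta–binomial conjugacy the posterior parameters are (a+s, b+f).
So a = 53 − 24 = 29 and b = 40 − 13 = 27.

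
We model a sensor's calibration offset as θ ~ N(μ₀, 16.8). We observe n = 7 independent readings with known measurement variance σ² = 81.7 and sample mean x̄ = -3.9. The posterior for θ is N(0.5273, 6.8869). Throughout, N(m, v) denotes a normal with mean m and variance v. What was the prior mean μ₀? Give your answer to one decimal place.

With known observation variance, the Normal–Normal posterior has precision τ_n = τ₀ + n/σ² and mean μ_n = (τ₀μ₀ + (n/σ²)x̄)/τ_n.
Here τ₀ = 1/16.8 = 0.059524 and τ_data = 7/81.7 = 0.085679, so τ_n = 0.145203.
Rearranging for μ₀: μ₀ = (μ_n·τ_n − τ_data·x̄)/τ₀ = (0.5273·0.145203 − 0.085679·-3.9) / 0.059524 = 0.410714/0.059524 ≈ 6.9.

μ₀ = 6.9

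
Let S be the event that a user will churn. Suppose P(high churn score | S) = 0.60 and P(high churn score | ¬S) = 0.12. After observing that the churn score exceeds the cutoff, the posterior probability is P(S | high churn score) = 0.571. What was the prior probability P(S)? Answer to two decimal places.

Bayes' rule in odds form gives O(S|E) = O(S)·[P(E|S)/P(E|¬S)], hence O(S) = O(S|E)/LR.
Posterior odds = 0.571/(1−0.571) = 1.3310. LR = 0.60/0.12 = 5.0000.
Prior odds = 1.3310/5.0000 = 0.2662, so P(S) = 0.2662/(1+0.2662) ≈ 0.21.

P(S) = 0.21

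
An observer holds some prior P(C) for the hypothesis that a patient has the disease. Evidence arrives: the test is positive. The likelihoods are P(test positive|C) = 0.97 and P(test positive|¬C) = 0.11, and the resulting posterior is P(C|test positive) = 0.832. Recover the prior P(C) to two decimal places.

Bayes' rule in odds form gives O(C|E) = O(C)·[P(E|C)/P(E|¬C)], hence O(C) = O(C|E)/LR.
Posterior odds = 0.832/(1−0.832) = 4.9524. LR = 0.97/0.11 = 8.8182.
Prior odds = 4.9524/8.8182 = 0.5616, so P(C) = 0.5616/(1+0.5616) ≈ 0.36.

P(C) = 0.36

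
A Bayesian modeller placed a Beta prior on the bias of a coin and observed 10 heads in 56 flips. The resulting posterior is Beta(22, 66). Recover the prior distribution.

Beta(12, 20)

A Beta(a, b) prior with s successes and f failures in binomial data gives a Beta(a+s, b+f) posterior.
So a = 22 − 10 = 12 and b = 66 − 46 = 20.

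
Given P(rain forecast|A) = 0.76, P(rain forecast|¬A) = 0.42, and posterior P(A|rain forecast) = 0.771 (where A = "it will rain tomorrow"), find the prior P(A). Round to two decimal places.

P(A) = 0.65

In odds form, posterior odds = prior odds × likelihood ratio, so prior odds = posterior odds ÷ LR.
Posterior odds = 0.771/(1−0.771) = 3.3668. LR = 0.76/0.42 = 1.8095.
Prior odds = 3.3668/1.8095 = 1.8606, so P(A) = 1.8606/(1+1.8606) ≈ 0.65.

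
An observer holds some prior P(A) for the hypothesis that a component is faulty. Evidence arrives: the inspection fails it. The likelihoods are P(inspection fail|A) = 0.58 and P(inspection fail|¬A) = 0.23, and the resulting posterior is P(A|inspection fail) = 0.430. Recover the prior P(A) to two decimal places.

P(A) = 0.23

In odds form, posterior odds = prior odds × likelihood ratio, so prior odds = posterior odds ÷ LR.
Posterior odds = 0.430/(1−0.430) = 0.7544. LR = 0.58/0.23 = 2.5217.
Prior odds = 0.7544/2.5217 = 0.2992, so P(A) = 0.2992/(1+0.2992) ≈ 0.23.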